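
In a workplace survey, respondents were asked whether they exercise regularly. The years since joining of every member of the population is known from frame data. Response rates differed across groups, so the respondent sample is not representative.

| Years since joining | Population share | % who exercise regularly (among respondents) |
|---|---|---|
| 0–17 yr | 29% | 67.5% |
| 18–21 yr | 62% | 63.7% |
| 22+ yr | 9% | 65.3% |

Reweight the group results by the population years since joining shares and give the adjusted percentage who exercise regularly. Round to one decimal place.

Post-stratification weights by population share, not respondent share:
  0–17 yr: 0.29 × 67.5 = 19.575
  18–21 yr: 0.62 × 63.7 = 39.494
  22+ yr: 0.09 × 65.3 = 5.877
Post-stratified estimate = 64.946 → 64.9%.

64.9%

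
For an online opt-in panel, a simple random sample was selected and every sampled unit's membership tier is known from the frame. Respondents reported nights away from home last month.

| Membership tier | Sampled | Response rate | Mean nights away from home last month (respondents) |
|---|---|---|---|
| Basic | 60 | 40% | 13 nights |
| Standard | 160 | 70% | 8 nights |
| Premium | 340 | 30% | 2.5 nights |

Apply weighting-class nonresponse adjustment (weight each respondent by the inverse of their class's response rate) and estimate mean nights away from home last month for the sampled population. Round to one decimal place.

With weight = n_sampled/n_responded per class, the weighted class total is n_sampled:
  Basic: 60 × 13 = 780
  Standard: 160 × 8 = 1280
  Premium: 340 × 2.5 = 850
Adjusted estimate = 2910 / 560 = 5.19643 → 5.2.

5.2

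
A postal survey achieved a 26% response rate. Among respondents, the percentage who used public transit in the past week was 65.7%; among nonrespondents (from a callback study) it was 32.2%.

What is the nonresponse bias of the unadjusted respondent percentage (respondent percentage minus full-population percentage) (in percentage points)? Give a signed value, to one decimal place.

+24.8 percentage points

Nonresponse fraction = 1 − 0.26 = 0.74.
Bias = (nonresponse fraction) × (respondent percentage − nonrespondent percentage)
     = 0.74 × (65.7 − 32.2) = 0.74 × 33.5 = 24.79.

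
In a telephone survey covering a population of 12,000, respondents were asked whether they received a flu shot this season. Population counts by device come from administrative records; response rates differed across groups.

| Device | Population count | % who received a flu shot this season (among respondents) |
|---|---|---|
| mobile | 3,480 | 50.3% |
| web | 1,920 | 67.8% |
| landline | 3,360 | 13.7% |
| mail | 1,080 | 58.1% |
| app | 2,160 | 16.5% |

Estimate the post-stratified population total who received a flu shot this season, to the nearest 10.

4,500

Apply each group's respondent rate to its population count:
  mobile: 3,480 × 50.3% = 1750.44
  web: 1,920 × 67.8% = 1301.76
  landline: 3,360 × 13.7% = 460.32
  mail: 1,080 × 58.1% = 627.48
  app: 2,160 × 16.5% = 356.4
Estimated total = 4496.4 → 4,500.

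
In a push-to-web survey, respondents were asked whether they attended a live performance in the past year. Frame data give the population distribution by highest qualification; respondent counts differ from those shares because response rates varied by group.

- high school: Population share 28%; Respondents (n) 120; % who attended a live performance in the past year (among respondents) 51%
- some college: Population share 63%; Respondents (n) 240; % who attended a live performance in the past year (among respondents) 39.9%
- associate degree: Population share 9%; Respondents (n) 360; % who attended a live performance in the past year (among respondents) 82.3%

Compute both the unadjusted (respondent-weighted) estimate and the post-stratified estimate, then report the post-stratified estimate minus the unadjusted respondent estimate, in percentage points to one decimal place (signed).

-16.1 percentage points

Without adjustment, the pooled respondent share is:
  (120/720)×51 + (240/720)×39.9 + (360/720)×82.3 = 62.95%
Post-stratified estimate weights by population shares:
  0.28×51 + 0.63×39.9 + 0.09×82.3 = 46.824%
Difference = 46.824 − 62.95 = -16.126 pp.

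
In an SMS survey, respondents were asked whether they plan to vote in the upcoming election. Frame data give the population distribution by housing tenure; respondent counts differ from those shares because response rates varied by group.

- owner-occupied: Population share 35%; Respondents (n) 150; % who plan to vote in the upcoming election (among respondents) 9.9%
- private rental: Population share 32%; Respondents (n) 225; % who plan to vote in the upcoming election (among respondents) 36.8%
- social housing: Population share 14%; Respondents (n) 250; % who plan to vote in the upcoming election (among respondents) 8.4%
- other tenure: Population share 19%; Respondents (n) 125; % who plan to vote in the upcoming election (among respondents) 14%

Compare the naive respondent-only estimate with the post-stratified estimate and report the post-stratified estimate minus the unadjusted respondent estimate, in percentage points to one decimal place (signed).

Unadjusted (pooled respondent) estimate weights by respondent counts:
  (150/750)×9.9 + (225/750)×36.8 + (250/750)×8.4 + (125/750)×14 = 18.1533%
Post-stratified estimate weights by population shares:
  0.35×9.9 + 0.32×36.8 + 0.14×8.4 + 0.19×14 = 19.077%
Difference = 19.077 − 18.1533 = 0.9237 pp.

+0.9 percentage points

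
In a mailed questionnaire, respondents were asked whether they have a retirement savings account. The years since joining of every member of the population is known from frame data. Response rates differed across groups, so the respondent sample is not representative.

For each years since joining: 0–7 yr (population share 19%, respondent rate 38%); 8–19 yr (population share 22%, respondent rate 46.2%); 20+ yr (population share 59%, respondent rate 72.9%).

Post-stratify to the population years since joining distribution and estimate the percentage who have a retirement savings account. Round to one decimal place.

Each cell contributes population-share × respondent value:
  0–7 yr: 0.19 × 38 = 7.22
  8–19 yr: 0.22 × 46.2 = 10.164
  20+ yr: 0.59 × 72.9 = 43.011
Post-stratified estimate = 60.395 → 60.4%.

60.4%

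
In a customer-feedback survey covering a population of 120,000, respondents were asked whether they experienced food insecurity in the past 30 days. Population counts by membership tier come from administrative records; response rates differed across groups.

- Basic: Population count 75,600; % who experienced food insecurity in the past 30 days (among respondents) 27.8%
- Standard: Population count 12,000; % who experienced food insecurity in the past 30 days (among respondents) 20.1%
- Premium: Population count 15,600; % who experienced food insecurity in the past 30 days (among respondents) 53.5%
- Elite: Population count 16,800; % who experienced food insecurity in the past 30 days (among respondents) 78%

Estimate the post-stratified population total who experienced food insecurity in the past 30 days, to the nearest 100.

44,900

Each cell contributes its population count × the respondent rate:
  Basic: 75,600 × 27.8% = 21016.8
  Standard: 12,000 × 20.1% = 2412
  Premium: 15,600 × 53.5% = 8346
  Elite: 16,800 × 78% = 13,104
Estimated total = 44878.8 → 44,900.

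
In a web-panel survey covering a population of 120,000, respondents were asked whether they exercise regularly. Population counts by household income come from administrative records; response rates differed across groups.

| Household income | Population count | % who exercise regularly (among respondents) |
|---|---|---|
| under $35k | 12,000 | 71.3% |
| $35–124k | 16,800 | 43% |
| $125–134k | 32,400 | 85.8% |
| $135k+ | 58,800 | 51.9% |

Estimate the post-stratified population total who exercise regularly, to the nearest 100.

Each cell contributes its population count × the respondent rate:
  under $35k: 12,000 × 71.3% = 8556
  $35–124k: 16,800 × 43% = 7224
  $125–134k: 32,400 × 85.8% = 27799.2
  $135k+: 58,800 × 51.9% = 30517.2
Estimated total = 74096.4 → 74,100.

74,100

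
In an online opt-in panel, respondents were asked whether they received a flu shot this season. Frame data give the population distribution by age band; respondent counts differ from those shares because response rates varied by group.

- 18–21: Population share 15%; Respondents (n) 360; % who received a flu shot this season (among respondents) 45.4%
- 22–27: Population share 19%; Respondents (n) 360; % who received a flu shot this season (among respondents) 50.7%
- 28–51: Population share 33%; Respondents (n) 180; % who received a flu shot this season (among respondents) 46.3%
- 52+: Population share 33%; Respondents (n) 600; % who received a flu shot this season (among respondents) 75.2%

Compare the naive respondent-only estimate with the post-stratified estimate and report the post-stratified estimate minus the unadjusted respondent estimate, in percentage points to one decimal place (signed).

Unadjusted (pooled respondent) estimate weights by respondent counts:
  (360/1500)×45.4 + (360/1500)×50.7 + (180/1500)×46.3 + (600/1500)×75.2 = 58.7%
Post-stratifying to population shares instead:
  0.15×45.4 + 0.19×50.7 + 0.33×46.3 + 0.33×75.2 = 56.538%
Difference = 56.538 − 58.7 = -2.162 pp.

-2.2 percentage points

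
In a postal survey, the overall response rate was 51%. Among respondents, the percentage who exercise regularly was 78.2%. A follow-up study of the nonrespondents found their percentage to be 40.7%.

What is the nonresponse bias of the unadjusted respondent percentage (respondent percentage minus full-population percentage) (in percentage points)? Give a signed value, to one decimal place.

Nonresponse fraction = 1 − 0.51 = 0.49.
Bias = (nonresponse fraction) × (respondent percentage − nonrespondent percentage)
     = 0.49 × (78.2 − 40.7) = 0.49 × 37.5 = 18.375.

+18.4 percentage points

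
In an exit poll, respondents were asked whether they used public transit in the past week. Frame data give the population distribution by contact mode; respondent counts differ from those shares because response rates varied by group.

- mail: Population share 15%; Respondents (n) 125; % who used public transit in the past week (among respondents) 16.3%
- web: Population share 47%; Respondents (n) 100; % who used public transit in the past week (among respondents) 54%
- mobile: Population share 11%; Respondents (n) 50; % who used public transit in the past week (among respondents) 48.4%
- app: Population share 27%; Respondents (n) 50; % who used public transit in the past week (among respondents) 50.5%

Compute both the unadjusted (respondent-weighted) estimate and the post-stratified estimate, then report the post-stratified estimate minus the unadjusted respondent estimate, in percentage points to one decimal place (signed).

+8.7 percentage points

Without adjustment, the pooled respondent share is:
  (125/325)×16.3 + (100/325)×54 + (50/325)×48.4 + (50/325)×50.5 = 38.1%
Reweighting by population contact mode shares:
  0.15×16.3 + 0.47×54 + 0.11×48.4 + 0.27×50.5 = 46.784%
Difference = 46.784 − 38.1 = 8.684 pp.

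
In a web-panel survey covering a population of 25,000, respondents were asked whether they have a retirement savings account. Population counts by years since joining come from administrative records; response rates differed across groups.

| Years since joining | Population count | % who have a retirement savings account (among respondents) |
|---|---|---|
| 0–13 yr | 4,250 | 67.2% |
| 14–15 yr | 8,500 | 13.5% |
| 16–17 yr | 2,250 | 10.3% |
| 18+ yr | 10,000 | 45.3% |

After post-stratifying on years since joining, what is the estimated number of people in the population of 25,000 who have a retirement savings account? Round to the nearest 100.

8,800

Apply each group's respondent rate to its population count:
  0–13 yr: 4,250 × 67.2% = 2856
  14–15 yr: 8,500 × 13.5% = 1147.5
  16–17 yr: 2,250 × 10.3% = 231.75
  18+ yr: 10,000 × 45.3% = 4530
Estimated total = 8765.25 → 8,800.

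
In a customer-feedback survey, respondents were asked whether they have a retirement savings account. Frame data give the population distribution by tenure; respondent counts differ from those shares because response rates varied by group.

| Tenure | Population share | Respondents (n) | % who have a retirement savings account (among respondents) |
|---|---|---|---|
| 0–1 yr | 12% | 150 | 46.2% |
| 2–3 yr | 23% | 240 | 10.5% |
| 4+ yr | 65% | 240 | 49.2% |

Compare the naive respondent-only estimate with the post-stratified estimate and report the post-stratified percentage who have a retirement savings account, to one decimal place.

Naive respondent-only estimate (weights = respondent counts):
  (150/630)×46.2 + (240/630)×10.5 + (240/630)×49.2 = 33.7429%
Reweighting by population tenure shares:
  0.12×46.2 + 0.23×10.5 + 0.65×49.2 = 39.939%

39.9%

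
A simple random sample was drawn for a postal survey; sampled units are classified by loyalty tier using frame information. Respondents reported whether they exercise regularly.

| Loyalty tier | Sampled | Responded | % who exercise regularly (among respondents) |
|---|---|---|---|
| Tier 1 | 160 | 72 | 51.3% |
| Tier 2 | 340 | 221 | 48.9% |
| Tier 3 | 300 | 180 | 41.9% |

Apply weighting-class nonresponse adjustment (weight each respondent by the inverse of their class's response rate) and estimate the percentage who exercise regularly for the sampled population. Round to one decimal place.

Class response rates: Tier 1 72/160 = 45%, Tier 2 221/340 = 65%, Tier 3 180/300 = 60%.
Weighting each respondent by the inverse class response rate inflates each class back to its sampled size, so the class weight is n_sampled:
  Tier 1: 160 × 51.3 = 8208
  Tier 2: 340 × 48.9 = 16,626
  Tier 3: 300 × 41.9 = 12,570
Adjusted estimate = 37,404 / 800 = 46.755 → 46.8%.

46.8%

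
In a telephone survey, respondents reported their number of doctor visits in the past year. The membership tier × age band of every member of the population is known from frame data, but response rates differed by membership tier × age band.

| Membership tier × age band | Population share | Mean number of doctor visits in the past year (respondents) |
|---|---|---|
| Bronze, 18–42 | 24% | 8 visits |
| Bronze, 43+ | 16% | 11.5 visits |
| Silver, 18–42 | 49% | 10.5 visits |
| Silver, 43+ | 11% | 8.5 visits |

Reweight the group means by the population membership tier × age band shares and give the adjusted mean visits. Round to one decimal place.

Weight each group's respondent value by its population share:
  Bronze, 18–42: 0.24 × 8 = 1.92
  Bronze, 43+: 0.16 × 11.5 = 1.84
  Silver, 18–42: 0.49 × 10.5 = 5.145
  Silver, 43+: 0.11 × 8.5 = 0.935
Post-stratified estimate = 9.84 → 9.8.

9.8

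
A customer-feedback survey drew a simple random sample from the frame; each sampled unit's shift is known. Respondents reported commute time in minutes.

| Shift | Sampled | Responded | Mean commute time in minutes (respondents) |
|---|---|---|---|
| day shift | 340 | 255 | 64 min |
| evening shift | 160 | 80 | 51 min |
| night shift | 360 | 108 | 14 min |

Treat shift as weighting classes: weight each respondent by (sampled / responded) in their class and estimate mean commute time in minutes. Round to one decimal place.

40.7

Class response rates: day shift 255/340 = 75%, evening shift 80/160 = 50%, night shift 108/360 = 30%.
Each respondent's weight = sampled/responded in their class; summing within a class gives n_sampled, so:
  day shift: 340 × 64 = 21,760
  evening shift: 160 × 51 = 8160
  night shift: 360 × 14 = 5040
Adjusted estimate = 34,960 / 860 = 40.6512 → 40.7.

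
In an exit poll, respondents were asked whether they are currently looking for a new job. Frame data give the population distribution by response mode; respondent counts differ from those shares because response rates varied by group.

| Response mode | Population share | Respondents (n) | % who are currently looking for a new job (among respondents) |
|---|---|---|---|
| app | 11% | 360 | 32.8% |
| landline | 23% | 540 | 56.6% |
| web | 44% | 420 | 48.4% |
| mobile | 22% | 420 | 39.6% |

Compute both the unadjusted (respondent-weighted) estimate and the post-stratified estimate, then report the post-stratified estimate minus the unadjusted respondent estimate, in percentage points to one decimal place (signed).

+1.0 percentage points

Without adjustment, the pooled respondent share is:
  (360/1740)×32.8 + (540/1740)×56.6 + (420/1740)×48.4 + (420/1740)×39.6 = 45.5931%
Post-stratified estimate weights by population shares:
  0.11×32.8 + 0.23×56.6 + 0.44×48.4 + 0.22×39.6 = 46.634%
Difference = 46.634 − 45.5931 = 1.0409 pp.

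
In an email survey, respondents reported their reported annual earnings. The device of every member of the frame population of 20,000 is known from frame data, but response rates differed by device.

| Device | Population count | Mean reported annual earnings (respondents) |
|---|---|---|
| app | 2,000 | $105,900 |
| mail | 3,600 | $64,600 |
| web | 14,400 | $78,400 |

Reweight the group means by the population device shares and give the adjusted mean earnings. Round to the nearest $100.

$78,700

Reweight to the known device distribution:
  app: (2,000/20,000) × 105,900 = 10,590
  mail: (3,600/20,000) × 64,600 = 11,628
  web: (14,400/20,000) × 78,400 = 56,448
Post-stratified estimate = 78,666 → $78,700.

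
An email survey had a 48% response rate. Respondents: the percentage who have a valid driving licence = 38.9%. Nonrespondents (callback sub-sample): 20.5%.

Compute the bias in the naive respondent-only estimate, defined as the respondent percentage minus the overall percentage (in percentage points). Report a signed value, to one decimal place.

+9.6 percentage points

Nonresponse fraction = 1 − 0.48 = 0.52.
Bias = (nonresponse fraction) × (respondent percentage − nonrespondent percentage)
     = 0.52 × (38.9 − 20.5) = 0.52 × 18.4 = 9.568.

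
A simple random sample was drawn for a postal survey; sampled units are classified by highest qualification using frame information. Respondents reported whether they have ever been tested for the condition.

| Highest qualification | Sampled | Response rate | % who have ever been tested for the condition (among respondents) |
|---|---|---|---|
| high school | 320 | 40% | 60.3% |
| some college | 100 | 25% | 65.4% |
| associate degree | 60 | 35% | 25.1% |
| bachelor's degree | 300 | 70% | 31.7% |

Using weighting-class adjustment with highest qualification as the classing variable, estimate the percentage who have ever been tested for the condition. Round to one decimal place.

Inverse-response-rate weighting restores each class to its sampled count, so class totals weight by n_sampled:
  high school: 320 × 60.3 = 19,296
  some college: 100 × 65.4 = 6540
  associate degree: 60 × 25.1 = 1506
  bachelor's degree: 300 × 31.7 = 9510
Adjusted estimate = 36,852 / 780 = 47.2462 → 47.2%.

47.2%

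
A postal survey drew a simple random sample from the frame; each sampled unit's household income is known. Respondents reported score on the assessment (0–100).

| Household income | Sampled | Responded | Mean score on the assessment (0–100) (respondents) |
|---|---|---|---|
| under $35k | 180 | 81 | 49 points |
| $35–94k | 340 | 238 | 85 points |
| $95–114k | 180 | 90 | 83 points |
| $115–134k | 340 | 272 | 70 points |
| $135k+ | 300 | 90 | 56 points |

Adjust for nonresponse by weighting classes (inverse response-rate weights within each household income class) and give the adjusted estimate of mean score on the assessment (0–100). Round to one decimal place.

69.6

Class response rates: under $35k 81/180 = 45%, $35–94k 238/340 = 70%, $95–114k 90/180 = 50%, $115–134k 272/340 = 80%, $135k+ 90/300 = 30%.
Inverse-response-rate weighting restores each class to its sampled count, so class totals weight by n_sampled:
  under $35k: 180 × 49 = 8820
  $35–94k: 340 × 85 = 28,900
  $95–114k: 180 × 83 = 14,940
  $115–134k: 340 × 70 = 23,800
  $135k+: 300 × 56 = 16,800
Adjusted estimate = 93,260 / 1,340 = 69.597 → 69.6.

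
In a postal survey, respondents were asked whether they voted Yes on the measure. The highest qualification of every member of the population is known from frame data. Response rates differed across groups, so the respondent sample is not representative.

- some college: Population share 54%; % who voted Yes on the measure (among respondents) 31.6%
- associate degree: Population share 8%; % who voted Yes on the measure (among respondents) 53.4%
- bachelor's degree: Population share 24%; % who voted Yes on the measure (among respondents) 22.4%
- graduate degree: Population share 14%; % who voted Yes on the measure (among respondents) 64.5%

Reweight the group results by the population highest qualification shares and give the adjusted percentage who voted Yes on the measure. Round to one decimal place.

Each cell contributes population-share × respondent value:
  some college: 0.54 × 31.6 = 17.064
  associate degree: 0.08 × 53.4 = 4.272
  bachelor's degree: 0.24 × 22.4 = 5.376
  graduate degree: 0.14 × 64.5 = 9.03
Post-stratified estimate = 35.742 → 35.7%.

35.7%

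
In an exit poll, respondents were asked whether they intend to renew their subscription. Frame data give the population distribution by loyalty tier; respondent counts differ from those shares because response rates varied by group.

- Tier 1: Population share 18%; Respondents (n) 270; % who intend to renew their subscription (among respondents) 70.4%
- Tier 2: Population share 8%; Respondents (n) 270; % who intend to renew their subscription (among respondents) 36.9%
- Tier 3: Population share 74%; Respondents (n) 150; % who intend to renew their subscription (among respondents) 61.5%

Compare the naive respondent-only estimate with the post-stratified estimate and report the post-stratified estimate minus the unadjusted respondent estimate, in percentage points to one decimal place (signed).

Without adjustment, the pooled respondent share is:
  (270/690)×70.4 + (270/690)×36.9 + (150/690)×61.5 = 55.3565%
Post-stratified estimate weights by population shares:
  0.18×70.4 + 0.08×36.9 + 0.74×61.5 = 61.134%
Difference = 61.134 − 55.3565 = 5.7775 pp.

+5.8 percentage points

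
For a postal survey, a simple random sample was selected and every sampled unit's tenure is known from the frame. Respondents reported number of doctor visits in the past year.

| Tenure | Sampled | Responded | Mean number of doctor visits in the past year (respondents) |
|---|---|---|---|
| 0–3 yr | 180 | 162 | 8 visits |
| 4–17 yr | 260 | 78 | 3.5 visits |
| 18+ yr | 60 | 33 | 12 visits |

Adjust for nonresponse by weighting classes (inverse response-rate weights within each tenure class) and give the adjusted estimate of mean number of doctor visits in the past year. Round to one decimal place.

Class response rates: 0–3 yr 162/180 = 90%, 4–17 yr 78/260 = 30%, 18+ yr 33/60 = 55%.
Inverse-response-rate weighting restores each class to its sampled count, so class totals weight by n_sampled:
  0–3 yr: 180 × 8 = 1440
  4–17 yr: 260 × 3.5 = 910
  18+ yr: 60 × 12 = 720
Adjusted estimate = 3070 / 500 = 6.14 → 6.1.

6.1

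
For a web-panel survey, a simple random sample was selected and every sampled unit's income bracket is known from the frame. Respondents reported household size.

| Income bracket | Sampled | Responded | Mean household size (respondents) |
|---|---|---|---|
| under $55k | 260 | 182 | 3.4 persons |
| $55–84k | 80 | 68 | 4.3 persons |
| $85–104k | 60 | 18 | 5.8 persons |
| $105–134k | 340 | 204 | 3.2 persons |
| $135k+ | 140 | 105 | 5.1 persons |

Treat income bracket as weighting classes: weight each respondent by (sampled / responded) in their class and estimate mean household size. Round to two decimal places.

3.84

Class response rates: under $55k 182/260 = 70%, $55–84k 68/80 = 85%, $85–104k 18/60 = 30%, $105–134k 204/340 = 60%, $135k+ 105/140 = 75%.
Inverse-response-rate weighting restores each class to its sampled count, so class totals weight by n_sampled:
  under $55k: 260 × 3.4 = 884
  $55–84k: 80 × 4.3 = 344
  $85–104k: 60 × 5.8 = 348
  $105–134k: 340 × 3.2 = 1088
  $135k+: 140 × 5.1 = 714
Adjusted estimate = 3378 / 880 = 3.83864 → 3.84.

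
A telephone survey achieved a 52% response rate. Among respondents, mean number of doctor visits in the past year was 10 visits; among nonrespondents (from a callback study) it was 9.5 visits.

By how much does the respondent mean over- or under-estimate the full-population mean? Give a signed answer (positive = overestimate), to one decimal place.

+0.2

Nonresponse fraction = 1 − 0.52 = 0.48.
Bias = (nonresponse fraction) × (respondent mean − nonrespondent mean)
     = 0.48 × (10 − 9.5) = 0.48 × 0.5 = 0.24.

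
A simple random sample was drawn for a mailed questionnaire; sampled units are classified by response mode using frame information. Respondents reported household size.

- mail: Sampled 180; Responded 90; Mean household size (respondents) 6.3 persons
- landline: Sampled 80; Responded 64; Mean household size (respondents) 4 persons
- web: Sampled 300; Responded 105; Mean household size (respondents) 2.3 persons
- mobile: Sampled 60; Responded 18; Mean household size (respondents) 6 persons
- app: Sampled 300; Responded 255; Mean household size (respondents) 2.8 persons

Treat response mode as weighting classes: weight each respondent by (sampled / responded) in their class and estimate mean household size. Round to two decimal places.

3.63

Response rates by class: mail 90/180 = 50%, landline 64/80 = 80%, web 105/300 = 35%, mobile 18/60 = 30%, app 255/300 = 85%.
Weighting each respondent by the inverse class response rate inflates each class back to its sampled size, so the class weight is n_sampled:
  mail: 180 × 6.3 = 1134
  landline: 80 × 4 = 320
  web: 300 × 2.3 = 690
  mobile: 60 × 6 = 360
  app: 300 × 2.8 = 840
Adjusted estimate = 3344 / 920 = 3.63478 → 3.63.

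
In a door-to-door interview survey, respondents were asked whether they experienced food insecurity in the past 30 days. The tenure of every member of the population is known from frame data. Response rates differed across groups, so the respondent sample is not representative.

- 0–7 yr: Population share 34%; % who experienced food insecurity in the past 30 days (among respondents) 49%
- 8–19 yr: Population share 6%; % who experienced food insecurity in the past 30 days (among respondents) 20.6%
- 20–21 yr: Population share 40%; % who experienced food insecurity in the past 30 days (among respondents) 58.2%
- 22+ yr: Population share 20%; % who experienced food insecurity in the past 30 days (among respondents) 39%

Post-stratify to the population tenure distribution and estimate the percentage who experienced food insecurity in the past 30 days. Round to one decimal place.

Post-stratification weights by population share, not respondent share:
  0–7 yr: 0.34 × 49 = 16.66
  8–19 yr: 0.06 × 20.6 = 1.236
  20–21 yr: 0.4 × 58.2 = 23.28
  22+ yr: 0.2 × 39 = 7.8
Post-stratified estimate = 48.976 → 49.0%.

49.0%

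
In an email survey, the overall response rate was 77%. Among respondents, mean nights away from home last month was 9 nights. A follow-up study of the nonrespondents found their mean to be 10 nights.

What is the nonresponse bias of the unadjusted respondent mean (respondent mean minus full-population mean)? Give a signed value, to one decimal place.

-0.2

Nonresponse fraction = 1 − 0.77 = 0.23.
Bias = (nonresponse fraction) × (respondent mean − nonrespondent mean)
     = 0.23 × (9 − 10) = 0.23 × -1 = -0.23.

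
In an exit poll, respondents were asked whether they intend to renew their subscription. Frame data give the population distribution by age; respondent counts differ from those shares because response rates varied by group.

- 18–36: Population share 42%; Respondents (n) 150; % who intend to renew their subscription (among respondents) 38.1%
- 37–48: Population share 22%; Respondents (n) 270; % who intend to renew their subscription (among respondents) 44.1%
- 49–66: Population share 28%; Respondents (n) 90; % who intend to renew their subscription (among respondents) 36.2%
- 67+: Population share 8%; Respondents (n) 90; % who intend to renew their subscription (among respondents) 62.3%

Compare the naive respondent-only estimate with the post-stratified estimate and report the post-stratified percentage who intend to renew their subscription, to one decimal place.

40.8%

Unadjusted (pooled respondent) estimate weights by respondent counts:
  (150/600)×38.1 + (270/600)×44.1 + (90/600)×36.2 + (90/600)×62.3 = 44.145%
Reweighting by population age shares:
  0.42×38.1 + 0.22×44.1 + 0.28×36.2 + 0.08×62.3 = 40.824%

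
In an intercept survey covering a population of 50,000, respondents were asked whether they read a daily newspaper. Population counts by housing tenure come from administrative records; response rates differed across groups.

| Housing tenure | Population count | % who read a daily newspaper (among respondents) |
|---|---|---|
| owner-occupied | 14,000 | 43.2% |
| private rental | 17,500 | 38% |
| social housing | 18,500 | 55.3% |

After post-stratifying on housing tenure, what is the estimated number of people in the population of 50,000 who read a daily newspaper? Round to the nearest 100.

22,900

Estimated count per cell = population count × respondent percentage:
  owner-occupied: 14,000 × 43.2% = 6048
  private rental: 17,500 × 38% = 6650
  social housing: 18,500 × 55.3% = 10230.5
Estimated total = 22928.5 → 22,900.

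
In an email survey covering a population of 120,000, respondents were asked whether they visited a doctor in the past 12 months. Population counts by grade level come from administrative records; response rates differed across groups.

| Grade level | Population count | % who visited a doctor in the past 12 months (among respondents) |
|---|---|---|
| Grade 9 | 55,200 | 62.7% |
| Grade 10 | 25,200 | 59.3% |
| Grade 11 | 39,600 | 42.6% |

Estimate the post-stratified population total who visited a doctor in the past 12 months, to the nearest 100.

66,400

Estimated count per cell = population count × respondent percentage:
  Grade 9: 55,200 × 62.7% = 34610.4
  Grade 10: 25,200 × 59.3% = 14943.6
  Grade 11: 39,600 × 42.6% = 16869.6
Estimated total = 66423.6 → 66,400.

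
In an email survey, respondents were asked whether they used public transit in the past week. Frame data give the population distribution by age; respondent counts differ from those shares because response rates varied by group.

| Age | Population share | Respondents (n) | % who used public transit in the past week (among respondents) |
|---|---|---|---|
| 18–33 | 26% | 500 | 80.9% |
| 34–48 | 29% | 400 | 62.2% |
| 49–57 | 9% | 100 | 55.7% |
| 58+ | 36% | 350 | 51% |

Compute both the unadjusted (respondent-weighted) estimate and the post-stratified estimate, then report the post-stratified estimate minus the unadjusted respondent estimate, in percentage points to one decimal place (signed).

Naive respondent-only estimate (weights = respondent counts):
  (500/1350)×80.9 + (400/1350)×62.2 + (100/1350)×55.7 + (350/1350)×51 = 65.7407%
Post-stratifying to population shares instead:
  0.26×80.9 + 0.29×62.2 + 0.09×55.7 + 0.36×51 = 62.445%
Difference = 62.445 − 65.7407 = -3.2957 pp.

-3.3 percentage points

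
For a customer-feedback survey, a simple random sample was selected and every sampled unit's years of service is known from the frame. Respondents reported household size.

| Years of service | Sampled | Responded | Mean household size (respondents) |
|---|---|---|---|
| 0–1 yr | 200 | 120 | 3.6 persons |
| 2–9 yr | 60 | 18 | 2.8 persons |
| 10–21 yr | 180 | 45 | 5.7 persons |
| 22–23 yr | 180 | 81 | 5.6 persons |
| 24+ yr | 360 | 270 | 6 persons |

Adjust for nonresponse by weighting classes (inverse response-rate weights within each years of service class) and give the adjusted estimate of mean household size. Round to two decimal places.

Class response rates: 0–1 yr 120/200 = 60%, 2–9 yr 18/60 = 30%, 10–21 yr 45/180 = 25%, 22–23 yr 81/180 = 45%, 24+ yr 270/360 = 75%.
Inverse-response-rate weighting restores each class to its sampled count, so class totals weight by n_sampled:
  0–1 yr: 200 × 3.6 = 720
  2–9 yr: 60 × 2.8 = 168
  10–21 yr: 180 × 5.7 = 1026
  22–23 yr: 180 × 5.6 = 1008
  24+ yr: 360 × 6 = 2160
Adjusted estimate = 5082 / 980 = 5.18571 → 5.19.

5.19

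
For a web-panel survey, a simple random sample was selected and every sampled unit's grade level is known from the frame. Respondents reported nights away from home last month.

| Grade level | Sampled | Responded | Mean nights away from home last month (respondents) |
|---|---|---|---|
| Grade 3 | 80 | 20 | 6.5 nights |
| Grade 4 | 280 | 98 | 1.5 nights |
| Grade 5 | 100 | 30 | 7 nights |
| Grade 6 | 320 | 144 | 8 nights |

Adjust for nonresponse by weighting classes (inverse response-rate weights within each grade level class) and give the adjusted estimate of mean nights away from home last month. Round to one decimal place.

Response rates by class: Grade 3 20/80 = 25%, Grade 4 98/280 = 35%, Grade 5 30/100 = 30%, Grade 6 144/320 = 45%.
Each respondent's weight = sampled/responded in their class; summing within a class gives n_sampled, so:
  Grade 3: 80 × 6.5 = 520
  Grade 4: 280 × 1.5 = 420
  Grade 5: 100 × 7 = 700
  Grade 6: 320 × 8 = 2560
Adjusted estimate = 4200 / 780 = 5.38462 → 5.4.

5.4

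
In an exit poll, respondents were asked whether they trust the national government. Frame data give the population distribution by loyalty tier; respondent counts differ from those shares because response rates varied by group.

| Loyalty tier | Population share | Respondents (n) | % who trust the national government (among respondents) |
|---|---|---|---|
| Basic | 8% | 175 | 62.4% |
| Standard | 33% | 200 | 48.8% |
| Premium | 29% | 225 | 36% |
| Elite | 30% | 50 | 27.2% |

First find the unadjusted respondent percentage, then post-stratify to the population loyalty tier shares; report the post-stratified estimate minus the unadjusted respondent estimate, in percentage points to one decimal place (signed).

Without adjustment, the pooled respondent share is:
  (175/650)×62.4 + (200/650)×48.8 + (225/650)×36 + (50/650)×27.2 = 46.3692%
Reweighting by population loyalty tier shares:
  0.08×62.4 + 0.33×48.8 + 0.29×36 + 0.3×27.2 = 39.696%
Difference = 39.696 − 46.3692 = -6.6732 pp.

-6.7 percentage points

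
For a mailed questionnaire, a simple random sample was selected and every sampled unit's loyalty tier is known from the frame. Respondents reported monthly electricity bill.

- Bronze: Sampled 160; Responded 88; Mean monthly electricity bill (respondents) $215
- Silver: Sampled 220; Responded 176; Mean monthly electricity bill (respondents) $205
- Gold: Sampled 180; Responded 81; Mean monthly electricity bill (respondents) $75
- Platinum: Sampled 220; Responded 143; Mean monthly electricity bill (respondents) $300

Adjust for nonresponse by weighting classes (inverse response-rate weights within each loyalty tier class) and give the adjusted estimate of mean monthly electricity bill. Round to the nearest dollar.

$204

Class response rates: Bronze 88/160 = 55%, Silver 176/220 = 80%, Gold 81/180 = 45%, Platinum 143/220 = 65%.
Weighting each respondent by the inverse class response rate inflates each class back to its sampled size, so the class weight is n_sampled:
  Bronze: 160 × 215 = 34,400
  Silver: 220 × 205 = 45,100
  Gold: 180 × 75 = 13,500
  Platinum: 220 × 300 = 66,000
Adjusted estimate = 159,000 / 780 = 203.846 → $204.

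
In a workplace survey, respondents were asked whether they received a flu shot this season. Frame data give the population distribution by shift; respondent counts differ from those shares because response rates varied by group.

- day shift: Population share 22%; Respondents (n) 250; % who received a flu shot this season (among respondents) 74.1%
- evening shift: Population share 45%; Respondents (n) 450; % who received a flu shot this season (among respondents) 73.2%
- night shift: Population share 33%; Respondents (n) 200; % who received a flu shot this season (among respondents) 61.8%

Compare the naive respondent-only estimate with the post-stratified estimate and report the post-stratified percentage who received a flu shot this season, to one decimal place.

69.6%

Naive respondent-only estimate (weights = respondent counts):
  (250/900)×74.1 + (450/900)×73.2 + (200/900)×61.8 = 70.9167%
Reweighting by population shift shares:
  0.22×74.1 + 0.45×73.2 + 0.33×61.8 = 69.636%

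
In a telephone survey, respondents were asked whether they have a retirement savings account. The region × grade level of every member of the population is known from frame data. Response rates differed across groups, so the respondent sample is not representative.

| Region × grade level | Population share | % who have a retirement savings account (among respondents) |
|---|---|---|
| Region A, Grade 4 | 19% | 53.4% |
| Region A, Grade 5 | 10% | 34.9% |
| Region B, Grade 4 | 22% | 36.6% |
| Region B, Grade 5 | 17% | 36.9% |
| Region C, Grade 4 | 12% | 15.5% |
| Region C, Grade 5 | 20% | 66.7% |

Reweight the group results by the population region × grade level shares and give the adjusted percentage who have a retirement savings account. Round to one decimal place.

43.2%

Each cell contributes population-share × respondent value:
  Region A, Grade 4: 0.19 × 53.4 = 10.146
  Region A, Grade 5: 0.1 × 34.9 = 3.49
  Region B, Grade 4: 0.22 × 36.6 = 8.052
  Region B, Grade 5: 0.17 × 36.9 = 6.273
  Region C, Grade 4: 0.12 × 15.5 = 1.86
  Region C, Grade 5: 0.2 × 66.7 = 13.34
Post-stratified estimate = 43.161 → 43.2%.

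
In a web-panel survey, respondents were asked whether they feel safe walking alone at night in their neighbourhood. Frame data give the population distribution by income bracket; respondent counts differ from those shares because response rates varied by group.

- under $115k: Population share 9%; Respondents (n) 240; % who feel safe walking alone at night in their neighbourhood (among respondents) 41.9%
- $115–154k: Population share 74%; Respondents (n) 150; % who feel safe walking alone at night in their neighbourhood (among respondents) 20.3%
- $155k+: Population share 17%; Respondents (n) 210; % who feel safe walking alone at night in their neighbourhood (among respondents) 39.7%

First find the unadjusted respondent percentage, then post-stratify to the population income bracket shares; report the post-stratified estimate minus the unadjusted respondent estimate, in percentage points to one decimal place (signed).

Naive respondent-only estimate (weights = respondent counts):
  (240/600)×41.9 + (150/600)×20.3 + (210/600)×39.7 = 35.73%
Post-stratified estimate weights by population shares:
  0.09×41.9 + 0.74×20.3 + 0.17×39.7 = 25.542%
Difference = 25.542 − 35.73 = -10.188 pp.

-10.2 percentage points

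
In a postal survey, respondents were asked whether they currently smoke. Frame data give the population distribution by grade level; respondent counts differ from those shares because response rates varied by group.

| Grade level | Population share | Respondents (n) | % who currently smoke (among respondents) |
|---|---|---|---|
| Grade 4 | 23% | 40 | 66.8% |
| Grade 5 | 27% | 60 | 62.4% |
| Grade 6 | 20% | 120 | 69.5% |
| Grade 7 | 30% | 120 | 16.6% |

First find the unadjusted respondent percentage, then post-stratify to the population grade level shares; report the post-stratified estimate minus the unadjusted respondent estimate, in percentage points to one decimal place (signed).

+1.8 percentage points

Naive respondent-only estimate (weights = respondent counts):
  (40/340)×66.8 + (60/340)×62.4 + (120/340)×69.5 + (120/340)×16.6 = 49.2588%
Reweighting by population grade level shares:
  0.23×66.8 + 0.27×62.4 + 0.2×69.5 + 0.3×16.6 = 51.092%
Difference = 51.092 − 49.2588 = 1.8332 pp.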